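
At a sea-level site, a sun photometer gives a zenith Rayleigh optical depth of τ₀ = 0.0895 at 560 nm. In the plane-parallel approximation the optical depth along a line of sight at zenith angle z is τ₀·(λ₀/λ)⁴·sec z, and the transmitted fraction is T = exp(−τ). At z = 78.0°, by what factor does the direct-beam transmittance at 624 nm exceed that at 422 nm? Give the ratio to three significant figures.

Airmass: sec 78.0° = 4.8097.
τ(624 nm) = 0.0895 × (560/624)⁴ × 4.8097 = 0.0895 × 0.6487 × 4.8097 = 0.2792.
τ(422 nm) = 0.0895 × (560/422)⁴ × 4.8097 = 0.0895 × 3.1010 × 4.8097 = 1.3349.
T(624)/T(422) = exp(τ_B − τ_A) = exp(1.0557) = 2.8739.

2.87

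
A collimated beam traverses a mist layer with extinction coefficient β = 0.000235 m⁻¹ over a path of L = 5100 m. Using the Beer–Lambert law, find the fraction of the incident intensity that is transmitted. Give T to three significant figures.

0.302

τ = β·L = 0.000235 × 5100 = 1.1985.
T = exp(−1.1985) = 0.3016.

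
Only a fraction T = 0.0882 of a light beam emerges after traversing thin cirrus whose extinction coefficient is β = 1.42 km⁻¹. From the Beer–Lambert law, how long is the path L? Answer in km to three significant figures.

1.71 km

Beer–Lambert: T = exp(−βL) ⇒ L = −ln(T)/β = −ln(0.0882)/1.42 = 2.4281/1.42 = 1.71 km.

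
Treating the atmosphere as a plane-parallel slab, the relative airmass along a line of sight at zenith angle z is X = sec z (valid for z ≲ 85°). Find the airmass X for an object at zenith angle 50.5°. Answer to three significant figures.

1.57

X = sec z = 1/cos 50.5° = 1/0.6361 = 1.5721.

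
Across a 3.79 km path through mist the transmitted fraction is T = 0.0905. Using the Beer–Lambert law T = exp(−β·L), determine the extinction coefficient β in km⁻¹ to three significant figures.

0.634 km⁻¹

Beer–Lambert: T = exp(−βL) ⇒ β = −ln(T)/L = −ln(0.0905)/3.79 = 2.4024/3.79 = 0.6339 km⁻¹.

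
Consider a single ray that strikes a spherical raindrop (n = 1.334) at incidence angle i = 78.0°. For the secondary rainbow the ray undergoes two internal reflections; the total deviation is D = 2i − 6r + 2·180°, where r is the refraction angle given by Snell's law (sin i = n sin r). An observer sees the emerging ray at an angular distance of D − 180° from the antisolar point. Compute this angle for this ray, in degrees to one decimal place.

53.0°

sin r = sin 78.0° / 1.334 = 0.9781/1.334 = 0.7332; r = 47.16°.
D = 2·78.0° − 6·47.16° + 2·180° = 156.00° − 282.95° + 360° = 233.05°.
Angle from antisolar point = D − 180° = 53.05°.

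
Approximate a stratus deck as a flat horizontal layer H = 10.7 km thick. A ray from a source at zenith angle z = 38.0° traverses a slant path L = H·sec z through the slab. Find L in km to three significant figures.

sec z = 1/cos 38.0° = 1.2690.
L = 10.7 × 1.2690 = 13.578 km.

13.6 km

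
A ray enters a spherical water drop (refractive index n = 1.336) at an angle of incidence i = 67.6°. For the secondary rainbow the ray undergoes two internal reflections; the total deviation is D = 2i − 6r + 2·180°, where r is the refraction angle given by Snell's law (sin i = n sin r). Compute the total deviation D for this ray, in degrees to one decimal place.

232.5°

sin r = sin 67.6° / 1.336 = 0.9245/1.336 = 0.6920; r = 43.79°.
D = 2·67.6° − 6·43.79° + 2·180° = 135.20° − 262.74° + 360° = 232.46°.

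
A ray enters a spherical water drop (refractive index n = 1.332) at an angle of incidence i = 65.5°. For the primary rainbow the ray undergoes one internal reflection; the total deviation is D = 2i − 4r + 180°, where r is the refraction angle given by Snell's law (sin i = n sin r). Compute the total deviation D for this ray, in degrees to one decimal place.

sin r = sin 65.5° / 1.332 = 0.9100/1.332 = 0.6832; r = 43.09°.
D = 2·65.5° − 4·43.09° + 180° = 131.00° − 172.36° + 180° = 138.64°.

138.6°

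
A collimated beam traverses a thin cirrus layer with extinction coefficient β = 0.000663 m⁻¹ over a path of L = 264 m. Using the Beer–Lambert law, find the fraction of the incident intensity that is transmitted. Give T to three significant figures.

0.839

τ = β·L = 0.000663 × 264 = 0.1750.
T = exp(−0.1750) = 0.8394.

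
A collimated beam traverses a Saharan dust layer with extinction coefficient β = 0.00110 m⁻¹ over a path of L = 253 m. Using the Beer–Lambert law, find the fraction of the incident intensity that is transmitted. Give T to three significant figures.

0.757

τ = β·L = 0.00110 × 253 = 0.2783.
T = exp(−0.2783) = 0.7571.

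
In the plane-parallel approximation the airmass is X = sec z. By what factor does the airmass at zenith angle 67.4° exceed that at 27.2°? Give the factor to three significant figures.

X(67.4°)/X(27.2°) = sec 67.4° / sec 27.2° = cos 27.2° / cos 67.4° = 0.8894/0.3843 = 2.3144.

2.31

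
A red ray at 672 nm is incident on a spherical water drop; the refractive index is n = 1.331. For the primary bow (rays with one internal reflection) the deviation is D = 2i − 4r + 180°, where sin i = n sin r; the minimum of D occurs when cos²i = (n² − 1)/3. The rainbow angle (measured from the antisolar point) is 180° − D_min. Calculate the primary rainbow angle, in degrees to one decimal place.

42.4°

cos²i = (1.77156 − 1)/3 = 0.25719; i = arccos(0.50714) = 59.527°.
sin r = sin 59.527°/1.331 = 0.64753; r = 40.356°.
D_min = 2·59.527° − 4·40.356° + 180° = 137.630°.
Rainbow angle = 180° − D_min = 42.370°.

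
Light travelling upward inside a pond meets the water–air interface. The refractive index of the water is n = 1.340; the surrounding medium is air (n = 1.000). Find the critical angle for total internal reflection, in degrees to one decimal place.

48.3°

sin θ_c = n_air / n = 1.000 / 1.340 = 0.7463.
θ_c = arcsin(0.7463) = 48.27°.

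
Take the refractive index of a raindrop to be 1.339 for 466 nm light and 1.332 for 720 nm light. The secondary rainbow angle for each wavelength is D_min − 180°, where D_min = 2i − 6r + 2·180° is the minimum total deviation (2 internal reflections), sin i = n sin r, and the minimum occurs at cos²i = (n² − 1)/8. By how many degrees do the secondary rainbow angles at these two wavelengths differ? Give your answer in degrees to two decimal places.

1.82°

At 466 nm (n = 1.339): cos²i = 0.09912 → i = 71.650°, r = 45.141°, D_min = 232.451°, rainbow angle = 52.451°.
At 720 nm (n = 1.332): cos²i = 0.09678 → i = 71.875°, r = 45.520°, D_min = 230.628°, rainbow angle = 50.628°.
Angular width = |52.451° − 50.628°| = 1.823°.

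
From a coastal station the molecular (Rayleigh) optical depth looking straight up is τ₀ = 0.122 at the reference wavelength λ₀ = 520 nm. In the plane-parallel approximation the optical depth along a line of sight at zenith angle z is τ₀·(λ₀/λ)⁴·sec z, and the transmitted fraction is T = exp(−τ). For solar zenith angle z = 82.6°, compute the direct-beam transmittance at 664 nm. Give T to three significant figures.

sec 82.6° = 7.7642.
τ = 0.122 × (520/664)⁴ × 7.7642 = 0.122 × 0.3761 × 7.7642 = 0.3563.
T = exp(−0.3563) = 0.7003.

0.700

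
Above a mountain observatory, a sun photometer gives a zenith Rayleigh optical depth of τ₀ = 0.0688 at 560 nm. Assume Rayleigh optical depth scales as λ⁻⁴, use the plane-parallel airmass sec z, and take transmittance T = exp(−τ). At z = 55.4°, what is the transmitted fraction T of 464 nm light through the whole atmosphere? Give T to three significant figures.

0.773

sec 55.4° = 1.7610.
τ = 0.0688 × (560/464)⁴ × 1.7610 = 0.0688 × 2.1217 × 1.7610 = 0.2571.
T = exp(−0.2571) = 0.7733.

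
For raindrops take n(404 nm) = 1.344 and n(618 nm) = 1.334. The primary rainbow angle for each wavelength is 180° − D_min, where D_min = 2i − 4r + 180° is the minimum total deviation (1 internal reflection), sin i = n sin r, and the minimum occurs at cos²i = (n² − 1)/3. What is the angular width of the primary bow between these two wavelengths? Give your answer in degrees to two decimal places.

1.43°

At 404 nm (n = 1.344): cos²i = 0.26878 → i = 58.772°, r = 39.512°, D_min = 139.495°, rainbow angle = 40.505°.
At 618 nm (n = 1.334): cos²i = 0.25985 → i = 59.352°, r = 40.159°, D_min = 138.067°, rainbow angle = 41.933°.
Angular width = |40.505° − 41.933°| = 1.428°.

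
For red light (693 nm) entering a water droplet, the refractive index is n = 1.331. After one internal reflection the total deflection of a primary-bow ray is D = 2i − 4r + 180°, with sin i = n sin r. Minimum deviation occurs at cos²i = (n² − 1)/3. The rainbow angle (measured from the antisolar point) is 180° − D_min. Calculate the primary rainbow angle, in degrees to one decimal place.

cos²i = (1.77156 − 1)/3 = 0.25719; i = arccos(0.50714) = 59.527°.
sin r = sin 59.527°/1.331 = 0.64753; r = 40.356°.
D_min = 2·59.527° − 4·40.356° + 180° = 137.630°.
Rainbow angle = 180° − D_min = 42.370°.

42.4°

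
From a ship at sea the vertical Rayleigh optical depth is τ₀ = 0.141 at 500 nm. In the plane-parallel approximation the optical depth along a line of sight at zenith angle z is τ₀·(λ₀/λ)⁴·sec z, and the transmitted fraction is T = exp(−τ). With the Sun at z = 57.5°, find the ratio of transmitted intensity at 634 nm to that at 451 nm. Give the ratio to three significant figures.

1.34

Airmass: sec 57.5° = 1.8612.
τ(634 nm) = 0.141 × (500/634)⁴ × 1.8612 = 0.141 × 0.3868 × 1.8612 = 0.1015.
τ(451 nm) = 0.141 × (500/451)⁴ × 1.8612 = 0.141 × 1.5107 × 1.8612 = 0.3964.
T(634)/T(451) = exp(τ_B − τ_A) = exp(0.2949) = 1.3430.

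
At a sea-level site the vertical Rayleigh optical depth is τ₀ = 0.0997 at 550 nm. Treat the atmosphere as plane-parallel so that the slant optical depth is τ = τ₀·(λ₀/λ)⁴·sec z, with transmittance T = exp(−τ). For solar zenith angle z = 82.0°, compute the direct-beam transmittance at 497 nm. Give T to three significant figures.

sec 82.0° = 7.1853.
τ = 0.0997 × (550/497)⁴ × 7.1853 = 0.0997 × 1.4998 × 7.1853 = 1.0744.
T = exp(−1.0744) = 0.3415.

0.342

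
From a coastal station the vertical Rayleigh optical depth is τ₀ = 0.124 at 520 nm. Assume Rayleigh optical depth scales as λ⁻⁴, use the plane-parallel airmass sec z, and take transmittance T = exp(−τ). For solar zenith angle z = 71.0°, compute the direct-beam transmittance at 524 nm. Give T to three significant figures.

0.691

sec 71.0° = 3.0716.
τ = 0.124 × (520/524)⁴ × 3.0716 = 0.124 × 0.9698 × 3.0716 = 0.3694.
T = exp(−0.3694) = 0.6912.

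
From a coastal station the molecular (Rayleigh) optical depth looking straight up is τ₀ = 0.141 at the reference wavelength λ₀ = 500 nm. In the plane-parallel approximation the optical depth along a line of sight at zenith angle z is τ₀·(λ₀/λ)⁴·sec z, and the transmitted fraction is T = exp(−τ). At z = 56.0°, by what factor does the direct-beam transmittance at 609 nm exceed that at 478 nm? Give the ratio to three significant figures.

1.21

Airmass: sec 56.0° = 1.7883.
τ(609 nm) = 0.141 × (500/609)⁴ × 1.7883 = 0.141 × 0.4544 × 1.7883 = 0.1146.
τ(478 nm) = 0.141 × (500/478)⁴ × 1.7883 = 0.141 × 1.1972 × 1.7883 = 0.3019.
T(609)/T(478) = exp(τ_B − τ_A) = exp(0.1873) = 1.2060.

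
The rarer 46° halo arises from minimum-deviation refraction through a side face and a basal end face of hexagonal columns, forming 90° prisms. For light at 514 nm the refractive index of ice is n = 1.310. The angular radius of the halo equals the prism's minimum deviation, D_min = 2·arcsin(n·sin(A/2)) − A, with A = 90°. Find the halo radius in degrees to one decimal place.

n·sin(A/2) = 1.310 × sin 45° = 1.310 × 0.7071 = 0.9263.
D_min = 2·arcsin(0.9263) − 90° = 2 × 67.867° − 90° = 45.733°.

45.7°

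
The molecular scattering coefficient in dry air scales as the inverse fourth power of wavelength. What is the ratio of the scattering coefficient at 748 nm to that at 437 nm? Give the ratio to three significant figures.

0.116

Rayleigh scattering ∝ λ⁻⁴, so the ratio of coefficients is the inverse fourth power of the wavelength ratio.
σ(748)/σ(437) = (437/748)⁴ = (0.5842)⁴ = 0.1165.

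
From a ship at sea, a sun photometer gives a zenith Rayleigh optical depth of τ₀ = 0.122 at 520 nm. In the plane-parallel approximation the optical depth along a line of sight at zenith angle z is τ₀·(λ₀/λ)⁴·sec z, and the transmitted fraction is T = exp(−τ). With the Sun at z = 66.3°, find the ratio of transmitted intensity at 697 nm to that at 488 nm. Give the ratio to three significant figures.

1.35

Airmass: sec 66.3° = 2.4879.
τ(697 nm) = 0.122 × (520/697)⁴ × 2.4879 = 0.122 × 0.3098 × 2.4879 = 0.0940.
τ(488 nm) = 0.122 × (520/488)⁴ × 2.4879 = 0.122 × 1.2892 × 2.4879 = 0.3913.
T(697)/T(488) = exp(τ_B − τ_A) = exp(0.2973) = 1.3462.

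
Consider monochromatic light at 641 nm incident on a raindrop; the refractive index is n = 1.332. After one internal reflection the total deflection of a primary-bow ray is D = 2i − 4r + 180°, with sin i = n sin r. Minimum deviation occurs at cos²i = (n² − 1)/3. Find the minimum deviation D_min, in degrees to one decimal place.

cos²i = (1.77422 − 1)/3 = 0.25807; i = arccos(0.50801) = 59.469°.
sin r = sin 59.469°/1.332 = 0.64666; r = 40.290°.
D_min = 2·59.469° − 4·40.290° + 180° = 137.776°.

137.8°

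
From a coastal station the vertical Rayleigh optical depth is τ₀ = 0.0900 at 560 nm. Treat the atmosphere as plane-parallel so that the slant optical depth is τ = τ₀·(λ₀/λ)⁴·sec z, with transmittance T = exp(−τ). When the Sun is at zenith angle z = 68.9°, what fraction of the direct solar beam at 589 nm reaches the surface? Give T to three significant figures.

0.815

sec 68.9° = 2.7778.
τ = 0.0900 × (560/589)⁴ × 2.7778 = 0.0900 × 0.8171 × 2.7778 = 0.2043.
T = exp(−0.2043) = 0.8152.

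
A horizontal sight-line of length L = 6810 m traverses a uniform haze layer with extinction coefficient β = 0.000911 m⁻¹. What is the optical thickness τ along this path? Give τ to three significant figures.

6.20

τ = β·L = 0.000911 × 6810 = 6.2039.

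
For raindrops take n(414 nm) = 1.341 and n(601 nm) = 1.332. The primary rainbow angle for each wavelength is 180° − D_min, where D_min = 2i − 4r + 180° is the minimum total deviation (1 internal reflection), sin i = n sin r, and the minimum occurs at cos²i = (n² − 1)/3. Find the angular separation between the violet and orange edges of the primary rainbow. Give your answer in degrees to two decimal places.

At 414 nm (n = 1.341): cos²i = 0.26609 → i = 58.946°, r = 39.705°, D_min = 139.071°, rainbow angle = 40.929°.
At 601 nm (n = 1.332): cos²i = 0.25807 → i = 59.469°, r = 40.290°, D_min = 137.776°, rainbow angle = 42.224°.
Angular width = |40.929° − 42.224°| = 1.295°.

1.29°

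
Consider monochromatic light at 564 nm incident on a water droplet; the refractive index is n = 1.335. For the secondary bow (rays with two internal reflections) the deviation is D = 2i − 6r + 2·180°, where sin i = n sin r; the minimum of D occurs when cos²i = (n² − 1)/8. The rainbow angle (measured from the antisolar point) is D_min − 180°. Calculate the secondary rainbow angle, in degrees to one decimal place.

51.4°

cos²i = (1.78222 − 1)/8 = 0.09778; i = arccos(0.31269) = 71.778°.
sin r = sin 71.778°/1.335 = 0.71150; r = 45.357°.
D_min = 2·71.778° − 6·45.357° + 360° = 231.414°.
Rainbow angle = D_min − 180° = 51.414°.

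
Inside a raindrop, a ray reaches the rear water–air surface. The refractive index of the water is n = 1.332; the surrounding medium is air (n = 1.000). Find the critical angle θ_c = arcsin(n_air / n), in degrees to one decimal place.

sin θ_c = n_air / n = 1.000 / 1.332 = 0.7508.
θ_c = arcsin(0.7508) = 48.66°.

48.7°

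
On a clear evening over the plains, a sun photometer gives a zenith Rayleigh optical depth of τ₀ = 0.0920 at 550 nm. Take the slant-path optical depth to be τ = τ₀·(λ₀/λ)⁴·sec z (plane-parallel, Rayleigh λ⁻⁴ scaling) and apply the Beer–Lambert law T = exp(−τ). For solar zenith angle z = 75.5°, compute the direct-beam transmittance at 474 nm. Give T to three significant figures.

sec 75.5° = 3.9939.
τ = 0.0920 × (550/474)⁴ × 3.9939 = 0.0920 × 1.8127 × 3.9939 = 0.6661.
T = exp(−0.6661) = 0.5137.

0.514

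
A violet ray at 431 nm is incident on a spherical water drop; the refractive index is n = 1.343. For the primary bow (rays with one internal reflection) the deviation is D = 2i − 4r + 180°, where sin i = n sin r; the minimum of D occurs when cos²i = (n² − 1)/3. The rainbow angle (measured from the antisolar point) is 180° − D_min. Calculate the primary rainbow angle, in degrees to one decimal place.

40.6°

cos²i = (1.80365 − 1)/3 = 0.26788; i = arccos(0.51757) = 58.830°.
sin r = sin 58.830°/1.343 = 0.63711; r = 39.577°.
D_min = 2·58.830° − 4·39.577° + 180° = 139.354°.
Rainbow angle = 180° − D_min = 40.646°.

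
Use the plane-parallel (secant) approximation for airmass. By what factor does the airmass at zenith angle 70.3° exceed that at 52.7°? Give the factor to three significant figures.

1.80

X(70.3°)/X(52.7°) = sec 70.3° / sec 52.7° = cos 52.7° / cos 70.3° = 0.6060/0.3371 = 1.7977.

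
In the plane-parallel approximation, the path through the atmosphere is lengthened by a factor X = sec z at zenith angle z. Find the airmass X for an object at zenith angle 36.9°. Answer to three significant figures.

X = sec z = 1/cos 36.9° = 1/0.7997 = 1.2505.

1.25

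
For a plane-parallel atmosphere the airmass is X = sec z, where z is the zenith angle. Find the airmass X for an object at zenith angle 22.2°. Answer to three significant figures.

X = sec z = 1/cos 22.2° = 1/0.9259 = 1.0801.

1.08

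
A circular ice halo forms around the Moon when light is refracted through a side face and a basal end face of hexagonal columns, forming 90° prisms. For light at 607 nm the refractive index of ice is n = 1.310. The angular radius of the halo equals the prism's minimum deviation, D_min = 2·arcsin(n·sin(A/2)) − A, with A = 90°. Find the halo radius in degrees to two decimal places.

45.73°

n·sin(A/2) = 1.310 × sin 45° = 1.310 × 0.7071 = 0.9263.
D_min = 2·arcsin(0.9263) − 90° = 2 × 67.867° − 90° = 45.733°.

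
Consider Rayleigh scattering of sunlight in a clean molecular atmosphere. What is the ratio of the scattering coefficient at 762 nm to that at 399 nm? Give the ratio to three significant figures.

0.0752

Rayleigh scattering ∝ λ⁻⁴, so the ratio of coefficients is the inverse fourth power of the wavelength ratio.
σ(762)/σ(399) = (399/762)⁴ = (0.5236)⁴ = 0.07517.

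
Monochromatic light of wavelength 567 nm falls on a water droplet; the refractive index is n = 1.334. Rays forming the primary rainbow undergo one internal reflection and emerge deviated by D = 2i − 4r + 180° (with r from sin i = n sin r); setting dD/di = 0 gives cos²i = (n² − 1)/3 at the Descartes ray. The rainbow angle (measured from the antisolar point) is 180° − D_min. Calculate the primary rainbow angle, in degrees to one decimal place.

cos²i = (1.77956 − 1)/3 = 0.25985; i = arccos(0.50976) = 59.352°.
sin r = sin 59.352°/1.334 = 0.64492; r = 40.159°.
D_min = 2·59.352° − 4·40.159° + 180° = 138.067°.
Rainbow angle = 180° − D_min = 41.933°.

41.9°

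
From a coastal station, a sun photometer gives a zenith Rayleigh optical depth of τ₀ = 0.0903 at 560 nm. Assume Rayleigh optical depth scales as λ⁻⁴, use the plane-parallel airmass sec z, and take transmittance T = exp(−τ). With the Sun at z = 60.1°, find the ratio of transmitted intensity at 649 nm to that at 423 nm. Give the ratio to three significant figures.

1.58

Airmass: sec 60.1° = 2.0061.
τ(649 nm) = 0.0903 × (560/649)⁴ × 2.0061 = 0.0903 × 0.5543 × 2.0061 = 0.1004.
τ(423 nm) = 0.0903 × (560/423)⁴ × 2.0061 = 0.0903 × 3.0718 × 2.0061 = 0.5564.
T(649)/T(423) = exp(τ_B − τ_A) = exp(0.4560) = 1.5778.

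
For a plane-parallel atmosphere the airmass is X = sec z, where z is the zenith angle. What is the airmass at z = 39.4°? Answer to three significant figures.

1.29

X = sec z = 1/cos 39.4° = 1/0.7727 = 1.2941.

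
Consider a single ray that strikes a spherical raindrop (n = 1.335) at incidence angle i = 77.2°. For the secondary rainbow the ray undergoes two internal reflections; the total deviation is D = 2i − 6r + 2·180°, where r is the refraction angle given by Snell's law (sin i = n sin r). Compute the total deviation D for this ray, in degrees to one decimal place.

sin r = sin 77.2° / 1.335 = 0.9751/1.335 = 0.7304; r = 46.92°.
D = 2·77.2° − 6·46.92° + 2·180° = 154.40° − 281.54° + 360° = 232.86°.

232.9°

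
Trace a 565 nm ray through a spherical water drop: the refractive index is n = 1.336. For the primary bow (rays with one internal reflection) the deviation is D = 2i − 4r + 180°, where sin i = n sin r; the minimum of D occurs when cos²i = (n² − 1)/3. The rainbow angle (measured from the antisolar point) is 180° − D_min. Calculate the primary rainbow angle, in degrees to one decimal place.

cos²i = (1.78490 − 1)/3 = 0.26163; i = arccos(0.51150) = 59.236°.
sin r = sin 59.236°/1.336 = 0.64318; r = 40.029°.
D_min = 2·59.236° − 4·40.029° + 180° = 138.356°.
Rainbow angle = 180° − D_min = 41.644°.

41.6°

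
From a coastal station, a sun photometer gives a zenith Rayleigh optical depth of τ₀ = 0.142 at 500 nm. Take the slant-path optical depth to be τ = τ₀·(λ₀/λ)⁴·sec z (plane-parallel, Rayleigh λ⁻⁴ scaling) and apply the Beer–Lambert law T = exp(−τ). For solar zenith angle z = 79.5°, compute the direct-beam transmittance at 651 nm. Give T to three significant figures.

0.763

sec 79.5° = 5.4874.
τ = 0.142 × (500/651)⁴ × 5.4874 = 0.142 × 0.3480 × 5.4874 = 0.2712.
T = exp(−0.2712) = 0.7625.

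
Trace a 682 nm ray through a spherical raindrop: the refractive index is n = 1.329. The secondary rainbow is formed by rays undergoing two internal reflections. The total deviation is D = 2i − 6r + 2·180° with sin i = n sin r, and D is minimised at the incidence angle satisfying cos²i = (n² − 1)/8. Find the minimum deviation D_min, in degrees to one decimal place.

229.8°

cos²i = (1.76624 − 1)/8 = 0.09578; i = arccos(0.30948) = 71.972°.
sin r = sin 71.972°/1.329 = 0.71550; r = 45.685°.
D_min = 2·71.972° − 6·45.685° + 360° = 229.837°.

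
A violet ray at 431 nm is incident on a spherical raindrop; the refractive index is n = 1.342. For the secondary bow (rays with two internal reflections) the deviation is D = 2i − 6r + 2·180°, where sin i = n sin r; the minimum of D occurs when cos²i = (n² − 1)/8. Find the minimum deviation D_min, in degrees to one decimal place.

cos²i = (1.80096 − 1)/8 = 0.10012; i = arccos(0.31642) = 71.554°.
sin r = sin 71.554°/1.342 = 0.70687; r = 44.981°.
D_min = 2·71.554° − 6·44.981° + 360° = 233.222°.

233.2°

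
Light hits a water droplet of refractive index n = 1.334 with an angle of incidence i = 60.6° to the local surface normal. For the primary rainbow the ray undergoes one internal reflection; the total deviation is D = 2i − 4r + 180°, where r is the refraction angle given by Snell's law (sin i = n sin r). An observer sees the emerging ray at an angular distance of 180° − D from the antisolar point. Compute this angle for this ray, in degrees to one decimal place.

41.9°

sin r = sin 60.6° / 1.334 = 0.8712/1.334 = 0.6531; r = 40.77°.
D = 2·60.6° − 4·40.77° + 180° = 121.20° − 163.10° + 180° = 138.10°.
Angle from antisolar point = 180° − D = 41.90°.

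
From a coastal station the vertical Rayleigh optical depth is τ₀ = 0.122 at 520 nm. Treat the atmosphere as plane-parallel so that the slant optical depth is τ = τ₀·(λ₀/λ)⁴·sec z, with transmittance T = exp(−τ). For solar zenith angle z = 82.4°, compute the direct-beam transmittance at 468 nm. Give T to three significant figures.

0.245

sec 82.4° = 7.5611.
τ = 0.122 × (520/468)⁴ × 7.5611 = 0.122 × 1.5242 × 7.5611 = 1.4060.
T = exp(−1.4060) = 0.2451.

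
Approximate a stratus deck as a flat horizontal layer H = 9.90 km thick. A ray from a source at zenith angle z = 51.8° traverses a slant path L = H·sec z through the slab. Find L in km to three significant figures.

16.0 km

sec z = 1/cos 51.8° = 1.6171.
L = 9.90 × 1.6171 = 16.009 km.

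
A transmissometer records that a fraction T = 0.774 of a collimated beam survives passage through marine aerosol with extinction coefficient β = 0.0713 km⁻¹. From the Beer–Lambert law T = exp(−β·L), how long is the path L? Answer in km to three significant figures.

3.59 km

Beer–Lambert: T = exp(−βL) ⇒ L = −ln(T)/β = −ln(0.774)/0.0713 = 0.2562/0.0713 = 3.593 km.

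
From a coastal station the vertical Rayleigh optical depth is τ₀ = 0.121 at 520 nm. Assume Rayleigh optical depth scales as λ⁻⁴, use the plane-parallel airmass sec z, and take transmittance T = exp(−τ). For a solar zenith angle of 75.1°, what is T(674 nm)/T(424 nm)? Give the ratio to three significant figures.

2.45

Airmass: sec 75.1° = 3.8890.
τ(674 nm) = 0.121 × (520/674)⁴ × 3.8890 = 0.121 × 0.3543 × 3.8890 = 0.1667.
τ(424 nm) = 0.121 × (520/424)⁴ × 3.8890 = 0.121 × 2.2623 × 3.8890 = 1.0646.
T(674)/T(424) = exp(τ_B − τ_A) = exp(0.8979) = 2.4543.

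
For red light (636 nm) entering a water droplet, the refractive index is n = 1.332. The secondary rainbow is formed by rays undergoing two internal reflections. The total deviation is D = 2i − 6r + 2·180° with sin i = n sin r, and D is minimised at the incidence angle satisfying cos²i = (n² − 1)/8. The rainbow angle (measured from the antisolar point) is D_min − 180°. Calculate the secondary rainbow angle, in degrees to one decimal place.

50.6°

cos²i = (1.77422 − 1)/8 = 0.09678; i = arccos(0.31109) = 71.875°.
sin r = sin 71.875°/1.332 = 0.71350; r = 45.520°.
D_min = 2·71.875° − 6·45.520° + 360° = 230.628°.
Rainbow angle = D_min − 180° = 50.628°.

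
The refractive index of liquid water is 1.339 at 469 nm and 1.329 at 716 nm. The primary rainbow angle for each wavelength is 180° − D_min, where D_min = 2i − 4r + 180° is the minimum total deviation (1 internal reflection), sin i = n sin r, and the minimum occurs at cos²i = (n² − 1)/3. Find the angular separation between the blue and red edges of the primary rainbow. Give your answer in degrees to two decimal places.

At 469 nm (n = 1.339): cos²i = 0.26431 → i = 59.062°, r = 39.834°, D_min = 138.786°, rainbow angle = 41.214°.
At 716 nm (n = 1.329): cos²i = 0.25541 → i = 59.643°, r = 40.487°, D_min = 137.337°, rainbow angle = 42.663°.
Angular width = |41.214° − 42.663°| = 1.450°.

1.45°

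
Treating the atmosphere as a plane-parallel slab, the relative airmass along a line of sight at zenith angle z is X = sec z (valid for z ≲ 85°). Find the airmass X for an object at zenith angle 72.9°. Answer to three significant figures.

3.40

X = sec z = 1/cos 72.9° = 1/0.2940 = 3.4009.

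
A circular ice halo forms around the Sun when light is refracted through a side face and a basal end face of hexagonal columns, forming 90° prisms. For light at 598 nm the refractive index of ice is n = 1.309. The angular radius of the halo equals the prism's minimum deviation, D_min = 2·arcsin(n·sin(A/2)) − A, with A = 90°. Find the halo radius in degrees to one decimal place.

n·sin(A/2) = 1.309 × sin 45° = 1.309 × 0.7071 = 0.9256.
D_min = 2·arcsin(0.9256) − 90° = 2 × 67.759° − 90° = 45.519°.

45.5°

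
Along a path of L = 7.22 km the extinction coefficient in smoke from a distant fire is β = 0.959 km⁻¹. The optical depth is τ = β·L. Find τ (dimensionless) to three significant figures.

τ = β·L = 0.959 × 7.22 = 6.9240.

6.92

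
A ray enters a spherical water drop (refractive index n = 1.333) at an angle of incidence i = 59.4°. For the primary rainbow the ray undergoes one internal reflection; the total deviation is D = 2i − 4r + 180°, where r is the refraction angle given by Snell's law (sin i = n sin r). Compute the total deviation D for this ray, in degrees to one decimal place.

sin r = sin 59.4° / 1.333 = 0.8607/1.333 = 0.6457; r = 40.22°.
D = 2·59.4° − 4·40.22° + 180° = 118.80° − 160.88° + 180° = 137.92°.

137.9°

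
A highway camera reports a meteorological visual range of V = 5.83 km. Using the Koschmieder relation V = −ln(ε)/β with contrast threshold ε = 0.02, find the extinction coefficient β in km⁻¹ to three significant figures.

0.671 km⁻¹

β = −ln(0.02) / V = 3.912 / 5.83 = 0.6710 km⁻¹.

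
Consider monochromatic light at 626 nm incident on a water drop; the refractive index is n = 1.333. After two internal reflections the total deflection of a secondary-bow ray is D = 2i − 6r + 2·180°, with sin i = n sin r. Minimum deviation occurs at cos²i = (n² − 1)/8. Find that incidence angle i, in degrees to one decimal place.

71.8°

cos²i = (1.333² − 1)/8 = (1.77689 − 1)/8 = 0.09711.
cos i = 0.31163, so i = 71.843°.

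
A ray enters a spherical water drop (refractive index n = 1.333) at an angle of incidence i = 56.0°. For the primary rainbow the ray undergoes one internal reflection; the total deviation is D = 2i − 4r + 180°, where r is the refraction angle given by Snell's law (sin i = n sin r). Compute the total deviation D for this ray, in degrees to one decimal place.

sin r = sin 56.0° / 1.333 = 0.8290/1.333 = 0.6219; r = 38.46°.
D = 2·56.0° − 4·38.46° + 180° = 112.00° − 153.83° + 180° = 138.17°.

138.2°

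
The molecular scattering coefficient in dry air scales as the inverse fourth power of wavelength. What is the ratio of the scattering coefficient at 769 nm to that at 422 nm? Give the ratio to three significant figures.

0.0907

Rayleigh scattering ∝ λ⁻⁴, so the ratio of coefficients is the inverse fourth power of the wavelength ratio.
σ(769)/σ(422) = (422/769)⁴ = (0.5488)⁴ = 0.09069.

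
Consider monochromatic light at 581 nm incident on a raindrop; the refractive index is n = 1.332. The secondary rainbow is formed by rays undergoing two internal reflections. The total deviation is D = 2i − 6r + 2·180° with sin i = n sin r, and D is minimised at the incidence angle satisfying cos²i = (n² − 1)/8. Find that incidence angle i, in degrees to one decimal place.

71.9°

cos²i = (1.332² − 1)/8 = (1.77422 − 1)/8 = 0.09678.
cos i = 0.31109, so i = 71.875°.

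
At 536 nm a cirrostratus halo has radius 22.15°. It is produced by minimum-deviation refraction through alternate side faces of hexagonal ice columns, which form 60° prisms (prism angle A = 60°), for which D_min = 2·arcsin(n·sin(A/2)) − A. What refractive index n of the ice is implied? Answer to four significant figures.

1.314

Rearranging: n = sin((D_min + A)/2) / sin(A/2).
(D_min + A)/2 = (22.15° + 60°)/2 = 41.075°.
n = sin 41.075° / sin 30° = 0.6570 / 0.5000 = 1.3141.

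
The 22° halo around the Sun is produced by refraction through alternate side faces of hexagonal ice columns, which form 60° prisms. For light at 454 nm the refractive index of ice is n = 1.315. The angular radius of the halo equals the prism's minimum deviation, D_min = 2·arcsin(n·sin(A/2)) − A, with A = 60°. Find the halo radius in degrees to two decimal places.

22.22°

n·sin(A/2) = 1.315 × sin 30° = 1.315 × 0.5000 = 0.6575.
D_min = 2·arcsin(0.6575) − 60° = 2 × 41.109° − 60° = 22.219°.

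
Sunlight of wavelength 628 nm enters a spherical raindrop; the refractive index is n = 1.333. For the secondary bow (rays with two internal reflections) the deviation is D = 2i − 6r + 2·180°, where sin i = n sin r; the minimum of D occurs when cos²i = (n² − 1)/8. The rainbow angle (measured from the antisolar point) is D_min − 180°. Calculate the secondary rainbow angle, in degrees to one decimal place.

cos²i = (1.77689 − 1)/8 = 0.09711; i = arccos(0.31163) = 71.843°.
sin r = sin 71.843°/1.333 = 0.71283; r = 45.466°.
D_min = 2·71.843° − 6·45.466° + 360° = 230.891°.
Rainbow angle = D_min − 180° = 50.891°.

50.9°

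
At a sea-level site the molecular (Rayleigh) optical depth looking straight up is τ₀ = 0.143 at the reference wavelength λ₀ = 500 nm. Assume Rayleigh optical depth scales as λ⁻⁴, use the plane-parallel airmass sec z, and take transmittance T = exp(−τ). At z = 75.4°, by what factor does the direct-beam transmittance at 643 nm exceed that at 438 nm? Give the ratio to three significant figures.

Airmass: sec 75.4° = 3.9672.
τ(643 nm) = 0.143 × (500/643)⁴ × 3.9672 = 0.143 × 0.3656 × 3.9672 = 0.2074.
τ(438 nm) = 0.143 × (500/438)⁴ × 3.9672 = 0.143 × 1.6982 × 3.9672 = 0.9634.
T(643)/T(438) = exp(τ_B − τ_A) = exp(0.7560) = 2.1297.

2.13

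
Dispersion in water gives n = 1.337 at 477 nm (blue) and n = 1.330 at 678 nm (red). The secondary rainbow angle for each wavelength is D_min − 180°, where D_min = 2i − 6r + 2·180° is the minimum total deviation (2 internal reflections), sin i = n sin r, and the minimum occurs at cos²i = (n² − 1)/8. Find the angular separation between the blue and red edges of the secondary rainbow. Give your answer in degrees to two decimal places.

1.83°

At 477 nm (n = 1.337): cos²i = 0.09845 → i = 71.714°, r = 45.249°, D_min = 231.934°, rainbow angle = 51.934°.
At 678 nm (n = 1.330): cos²i = 0.09611 → i = 71.940°, r = 45.630°, D_min = 230.101°, rainbow angle = 50.101°.
Angular width = |51.934° − 50.101°| = 1.832°.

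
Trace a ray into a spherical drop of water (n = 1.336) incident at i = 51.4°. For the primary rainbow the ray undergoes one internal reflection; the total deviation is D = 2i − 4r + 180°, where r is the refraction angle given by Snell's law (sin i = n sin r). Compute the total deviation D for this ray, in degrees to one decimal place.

sin r = sin 51.4° / 1.336 = 0.7815/1.336 = 0.5850; r = 35.80°.
D = 2·51.4° − 4·35.80° + 180° = 102.80° − 143.20° + 180° = 139.60°.

139.6°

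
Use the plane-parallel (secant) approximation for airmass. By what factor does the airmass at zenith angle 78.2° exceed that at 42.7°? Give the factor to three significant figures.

X(78.2°)/X(42.7°) = sec 78.2° / sec 42.7° = cos 42.7° / cos 78.2° = 0.7349/0.2045 = 3.5938.

3.59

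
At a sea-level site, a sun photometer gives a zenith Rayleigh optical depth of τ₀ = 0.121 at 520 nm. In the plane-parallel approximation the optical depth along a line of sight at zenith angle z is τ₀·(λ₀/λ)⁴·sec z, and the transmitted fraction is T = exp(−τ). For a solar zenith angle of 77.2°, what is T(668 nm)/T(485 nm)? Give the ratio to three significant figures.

1.68

Airmass: sec 77.2° = 4.5137.
τ(668 nm) = 0.121 × (520/668)⁴ × 4.5137 = 0.121 × 0.3672 × 4.5137 = 0.2006.
τ(485 nm) = 0.121 × (520/485)⁴ × 4.5137 = 0.121 × 1.3214 × 4.5137 = 0.7217.
T(668)/T(485) = exp(τ_B − τ_A) = exp(0.5212) = 1.6840.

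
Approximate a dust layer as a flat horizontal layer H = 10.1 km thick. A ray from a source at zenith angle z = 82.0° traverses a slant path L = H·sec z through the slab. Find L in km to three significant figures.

sec z = 1/cos 82.0° = 7.1853.
L = 10.1 × 7.1853 = 72.571 km.

72.6 km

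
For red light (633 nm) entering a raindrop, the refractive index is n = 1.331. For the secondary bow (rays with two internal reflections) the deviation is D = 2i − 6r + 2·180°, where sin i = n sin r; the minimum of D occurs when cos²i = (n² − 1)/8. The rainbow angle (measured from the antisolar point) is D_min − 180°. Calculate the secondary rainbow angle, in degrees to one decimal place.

50.4°

cos²i = (1.77156 − 1)/8 = 0.09645; i = arccos(0.31056) = 71.907°.
sin r = sin 71.907°/1.331 = 0.71417; r = 45.575°.
D_min = 2·71.907° − 6·45.575° + 360° = 230.365°.
Rainbow angle = D_min − 180° = 50.365°.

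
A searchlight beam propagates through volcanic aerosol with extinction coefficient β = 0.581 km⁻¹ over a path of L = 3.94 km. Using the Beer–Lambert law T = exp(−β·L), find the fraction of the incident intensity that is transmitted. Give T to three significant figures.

τ = β·L = 0.581 × 3.94 = 2.2891.
T = exp(−2.2891) = 0.1014.

0.101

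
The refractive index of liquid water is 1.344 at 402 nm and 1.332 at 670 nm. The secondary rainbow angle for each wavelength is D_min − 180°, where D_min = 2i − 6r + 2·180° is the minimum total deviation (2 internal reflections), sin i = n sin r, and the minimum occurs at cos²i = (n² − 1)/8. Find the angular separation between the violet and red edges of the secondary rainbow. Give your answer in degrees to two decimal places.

At 402 nm (n = 1.344): cos²i = 0.10079 → i = 71.490°, r = 44.874°, D_min = 233.733°, rainbow angle = 53.733°.
At 670 nm (n = 1.332): cos²i = 0.09678 → i = 71.875°, r = 45.520°, D_min = 230.628°, rainbow angle = 50.628°.
Angular width = |53.733° − 50.628°| = 3.104°.

3.10°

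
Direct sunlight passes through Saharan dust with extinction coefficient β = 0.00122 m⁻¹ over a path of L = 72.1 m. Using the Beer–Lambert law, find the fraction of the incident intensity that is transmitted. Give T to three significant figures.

0.916

τ = β·L = 0.00122 × 72.1 = 0.0880.
T = exp(−0.0880) = 0.9158.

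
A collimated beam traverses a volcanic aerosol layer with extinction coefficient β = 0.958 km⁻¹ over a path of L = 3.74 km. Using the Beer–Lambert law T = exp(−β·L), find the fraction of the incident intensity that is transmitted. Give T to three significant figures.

0.0278

τ = β·L = 0.958 × 3.74 = 3.5829.
T = exp(−3.5829) = 0.0278.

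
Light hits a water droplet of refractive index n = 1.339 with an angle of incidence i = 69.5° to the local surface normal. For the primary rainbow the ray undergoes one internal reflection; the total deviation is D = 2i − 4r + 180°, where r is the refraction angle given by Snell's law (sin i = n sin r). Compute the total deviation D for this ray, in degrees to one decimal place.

141.4°

sin r = sin 69.5° / 1.339 = 0.9367/1.339 = 0.6995; r = 44.39°.
D = 2·69.5° − 4·44.39° + 180° = 139.00° − 177.56° + 180° = 141.44°.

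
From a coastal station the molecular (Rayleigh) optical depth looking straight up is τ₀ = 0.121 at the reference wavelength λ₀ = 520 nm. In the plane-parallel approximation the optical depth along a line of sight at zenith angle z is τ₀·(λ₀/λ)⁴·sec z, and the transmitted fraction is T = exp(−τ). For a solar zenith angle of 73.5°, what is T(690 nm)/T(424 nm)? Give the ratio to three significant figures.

Airmass: sec 73.5° = 3.5209.
τ(690 nm) = 0.121 × (520/690)⁴ × 3.5209 = 0.121 × 0.3226 × 3.5209 = 0.1374.
τ(424 nm) = 0.121 × (520/424)⁴ × 3.5209 = 0.121 × 2.2623 × 3.5209 = 0.9638.
T(690)/T(424) = exp(τ_B − τ_A) = exp(0.8264) = 2.2851.

2.29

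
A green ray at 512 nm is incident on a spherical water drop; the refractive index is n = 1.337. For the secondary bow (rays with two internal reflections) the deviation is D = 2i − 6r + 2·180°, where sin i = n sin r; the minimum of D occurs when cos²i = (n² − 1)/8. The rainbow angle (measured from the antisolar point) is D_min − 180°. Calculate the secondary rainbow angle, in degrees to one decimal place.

51.9°

cos²i = (1.78757 − 1)/8 = 0.09845; i = arccos(0.31376) = 71.714°.
sin r = sin 71.714°/1.337 = 0.71017; r = 45.249°.
D_min = 2·71.714° − 6·45.249° + 360° = 231.934°.
Rainbow angle = D_min − 180° = 51.934°.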